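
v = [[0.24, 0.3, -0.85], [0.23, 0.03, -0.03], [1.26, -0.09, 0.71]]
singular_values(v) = [1.49, 0.9, 0.0]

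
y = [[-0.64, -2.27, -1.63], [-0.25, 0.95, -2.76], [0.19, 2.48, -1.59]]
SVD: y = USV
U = [[0.08, 0.90, 0.44],[-0.68, 0.37, -0.63],[-0.72, -0.25, 0.64]]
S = [3.92, 3.18, 0.0]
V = [[-0.00, -0.67, 0.74], [-0.22, -0.72, -0.65], [-0.97, 0.17, 0.15]]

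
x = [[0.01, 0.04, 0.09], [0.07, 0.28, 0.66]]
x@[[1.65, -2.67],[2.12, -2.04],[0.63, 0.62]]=[[0.16, -0.05], [1.12, -0.35]]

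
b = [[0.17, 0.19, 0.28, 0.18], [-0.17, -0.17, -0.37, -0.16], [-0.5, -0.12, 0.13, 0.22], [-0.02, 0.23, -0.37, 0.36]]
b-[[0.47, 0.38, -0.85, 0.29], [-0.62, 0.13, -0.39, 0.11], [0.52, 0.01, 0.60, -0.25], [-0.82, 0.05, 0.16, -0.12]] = [[-0.30, -0.19, 1.13, -0.11], [0.45, -0.3, 0.02, -0.27], [-1.02, -0.13, -0.47, 0.47], [0.80, 0.18, -0.53, 0.48]]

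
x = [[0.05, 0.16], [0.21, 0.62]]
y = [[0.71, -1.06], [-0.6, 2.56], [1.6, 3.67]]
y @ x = [[-0.19, -0.54], [0.51, 1.49], [0.85, 2.53]]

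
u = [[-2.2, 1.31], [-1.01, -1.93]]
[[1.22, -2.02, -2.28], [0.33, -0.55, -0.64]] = u@[[-0.50, 0.83, 0.94], [0.09, -0.15, -0.16]]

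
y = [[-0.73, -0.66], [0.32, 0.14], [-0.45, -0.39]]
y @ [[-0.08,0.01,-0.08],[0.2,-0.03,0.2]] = [[-0.07, 0.01, -0.07], [0.00, -0.0, 0.00], [-0.04, 0.01, -0.04]]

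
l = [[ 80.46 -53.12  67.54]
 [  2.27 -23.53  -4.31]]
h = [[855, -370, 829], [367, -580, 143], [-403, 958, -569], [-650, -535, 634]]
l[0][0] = 80.46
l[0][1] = -53.12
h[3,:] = [-650, -535, 634]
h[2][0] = -403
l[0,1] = -53.12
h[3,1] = -535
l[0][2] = 67.54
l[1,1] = -23.53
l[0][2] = 67.54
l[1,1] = -23.53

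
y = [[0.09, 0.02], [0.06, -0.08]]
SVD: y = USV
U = [[-0.63,-0.77],[-0.77,0.63]]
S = [0.11, 0.07]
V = [[-0.90, 0.43], [-0.43, -0.90]]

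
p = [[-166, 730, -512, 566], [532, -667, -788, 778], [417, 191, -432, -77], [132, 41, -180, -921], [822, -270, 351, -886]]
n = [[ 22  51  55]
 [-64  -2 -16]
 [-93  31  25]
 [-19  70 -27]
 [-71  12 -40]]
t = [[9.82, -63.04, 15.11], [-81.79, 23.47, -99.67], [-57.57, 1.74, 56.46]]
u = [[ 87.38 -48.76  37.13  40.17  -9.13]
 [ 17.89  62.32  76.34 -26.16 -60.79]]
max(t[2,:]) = 56.46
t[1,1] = 23.47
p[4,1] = -270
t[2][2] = 56.46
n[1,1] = -2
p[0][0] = -166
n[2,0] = -93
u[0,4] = -9.13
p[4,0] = 822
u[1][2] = 76.34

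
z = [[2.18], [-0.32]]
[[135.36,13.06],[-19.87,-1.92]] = z @ [[62.09,  5.99]]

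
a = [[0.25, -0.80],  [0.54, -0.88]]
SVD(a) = [[-0.63, -0.78],  [-0.78, 0.63]] @ diag([1.3201175273129753, 0.16059176218310967]) @ [[-0.44, 0.90], [0.90, 0.44]]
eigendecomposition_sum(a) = [[0.13+0.43j, -0.40-0.38j], [(0.27+0.25j), -0.44-0.10j]] + [[(0.13-0.43j), (-0.4+0.38j)], [0.27-0.25j, (-0.44+0.1j)]]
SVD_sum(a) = [[0.36, -0.75], [0.45, -0.92]] + [[-0.11, -0.05], [0.09, 0.04]]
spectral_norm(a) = 1.32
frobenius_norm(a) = 1.33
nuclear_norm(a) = 1.48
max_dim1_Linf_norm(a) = 0.88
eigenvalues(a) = [(-0.32+0.34j), (-0.32-0.34j)]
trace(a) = -0.63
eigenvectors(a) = [[0.77+0.00j, (0.77-0j)], [(0.55-0.32j), 0.55+0.32j]]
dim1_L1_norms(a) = [1.05, 1.42]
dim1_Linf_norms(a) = [0.8, 0.88]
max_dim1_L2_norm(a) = 1.03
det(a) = 0.21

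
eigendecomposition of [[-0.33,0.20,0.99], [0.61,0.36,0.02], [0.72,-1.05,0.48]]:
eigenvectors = [[0.77+0.00j, -0.47+0.29j, (-0.47-0.29j)], [-0.31+0.00j, -0.11+0.50j, (-0.11-0.5j)], [-0.55+0.00j, -0.66+0.00j, (-0.66-0j)]]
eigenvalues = [(-1.12+0j), (0.81+0.49j), (0.81-0.49j)]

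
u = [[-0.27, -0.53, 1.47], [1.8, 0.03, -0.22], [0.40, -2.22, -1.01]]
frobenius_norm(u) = 3.45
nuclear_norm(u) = 5.81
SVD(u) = [[-0.16, 0.53, 0.83],[0.3, -0.78, 0.55],[0.94, 0.34, -0.03]] @ diag([2.5419096879522813, 1.8613779686091634, 1.4094208726532886]) @ [[0.38, -0.78, -0.49], [-0.76, -0.57, 0.32], [0.53, -0.25, 0.81]]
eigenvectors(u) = [[(-0.45+0j), 0.13+0.57j, (0.13-0.57j)], [0.41+0.00j, (0.58+0j), 0.58-0.00j], [(0.79+0j), -0.32+0.47j, -0.32-0.47j]]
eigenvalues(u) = [(-2.38+0j), (0.57+1.58j), (0.57-1.58j)]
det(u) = -6.67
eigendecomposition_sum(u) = [[-0.60+0.00j, 0.54-0.00j, 0.73+0.00j],[(0.54-0j), (-0.49+0j), -0.66-0.00j],[(1.06-0j), (-0.95+0j), (-1.29-0j)]] + [[(0.17+0.61j),-0.54+0.39j,(0.37+0.14j)], [(0.63-0.02j),(0.26+0.61j),0.22-0.33j], [-0.33+0.51j,(-0.63-0.13j),(0.14+0.36j)]] + [[(0.17-0.61j), -0.54-0.39j, (0.37-0.14j)], [0.63+0.02j, (0.26-0.61j), 0.22+0.33j], [(-0.33-0.51j), -0.63+0.13j, 0.14-0.36j]]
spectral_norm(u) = 2.54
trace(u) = -1.25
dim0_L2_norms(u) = [1.86, 2.28, 1.8]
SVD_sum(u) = [[-0.16, 0.32, 0.2],[0.29, -0.6, -0.38],[0.9, -1.87, -1.18]] + [[-0.74, -0.56, 0.32], [1.10, 0.82, -0.47], [-0.48, -0.36, 0.21]] + [[0.63, -0.29, 0.95], [0.41, -0.19, 0.63], [-0.02, 0.01, -0.04]]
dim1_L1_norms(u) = [2.27, 2.05, 3.63]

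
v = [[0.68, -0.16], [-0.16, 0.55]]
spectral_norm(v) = 0.79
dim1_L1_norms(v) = [0.84, 0.71]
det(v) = 0.35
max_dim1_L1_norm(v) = 0.84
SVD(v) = [[-0.83, 0.56], [0.56, 0.83]] @ diag([0.7876991603917054, 0.44230083960829464]) @ [[-0.83, 0.56], [0.56, 0.83]]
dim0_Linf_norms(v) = [0.68, 0.55]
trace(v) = 1.23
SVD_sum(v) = [[0.54, -0.36], [-0.36, 0.25]] + [[0.14, 0.2],[0.2, 0.3]]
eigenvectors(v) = [[0.83, 0.56], [-0.56, 0.83]]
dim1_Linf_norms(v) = [0.68, 0.55]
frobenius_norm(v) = 0.90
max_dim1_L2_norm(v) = 0.7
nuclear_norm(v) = 1.23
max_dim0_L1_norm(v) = 0.84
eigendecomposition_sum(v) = [[0.54, -0.36], [-0.36, 0.25]] + [[0.14, 0.20], [0.2, 0.3]]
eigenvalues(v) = [0.79, 0.44]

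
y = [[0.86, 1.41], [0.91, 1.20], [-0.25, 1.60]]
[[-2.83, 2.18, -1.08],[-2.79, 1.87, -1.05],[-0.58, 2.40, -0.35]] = y@[[-2.14, 0.06, -0.72], [-0.7, 1.51, -0.33]]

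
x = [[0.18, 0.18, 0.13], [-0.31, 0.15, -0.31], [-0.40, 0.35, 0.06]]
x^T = [[0.18,-0.31,-0.40], [0.18,0.15,0.35], [0.13,-0.31,0.06]]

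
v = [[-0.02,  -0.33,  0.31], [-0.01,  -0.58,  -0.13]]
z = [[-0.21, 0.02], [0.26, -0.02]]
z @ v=[[0.00, 0.06, -0.07], [-0.01, -0.07, 0.08]]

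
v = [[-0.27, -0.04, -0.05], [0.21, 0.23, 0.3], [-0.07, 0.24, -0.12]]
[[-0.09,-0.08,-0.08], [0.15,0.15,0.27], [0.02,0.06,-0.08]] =v @ [[0.26, 0.22, 0.16], [0.22, 0.36, 0.07], [0.16, 0.07, 0.73]]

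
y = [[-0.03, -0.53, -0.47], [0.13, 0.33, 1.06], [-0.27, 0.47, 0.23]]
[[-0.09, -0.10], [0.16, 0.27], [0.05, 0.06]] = y @ [[0.02, -0.07], [0.04, -0.05], [0.14, 0.28]]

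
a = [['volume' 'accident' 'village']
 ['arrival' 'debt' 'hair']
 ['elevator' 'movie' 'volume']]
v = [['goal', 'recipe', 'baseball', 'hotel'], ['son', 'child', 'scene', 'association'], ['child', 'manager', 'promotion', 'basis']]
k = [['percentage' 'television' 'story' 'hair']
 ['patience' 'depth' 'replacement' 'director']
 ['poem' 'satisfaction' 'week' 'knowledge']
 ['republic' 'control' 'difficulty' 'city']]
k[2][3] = 'knowledge'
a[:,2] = ['village', 'hair', 'volume']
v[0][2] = 'baseball'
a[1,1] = 'debt'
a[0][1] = 'accident'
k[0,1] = 'television'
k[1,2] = 'replacement'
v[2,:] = ['child', 'manager', 'promotion', 'basis']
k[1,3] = 'director'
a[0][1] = 'accident'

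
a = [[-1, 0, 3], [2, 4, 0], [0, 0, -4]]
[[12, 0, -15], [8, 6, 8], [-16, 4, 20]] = a @[[0, -3, 0], [2, 3, 2], [4, -1, -5]]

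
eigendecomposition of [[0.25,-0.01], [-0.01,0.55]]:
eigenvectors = [[-1.00, 0.03], [-0.03, -1.00]]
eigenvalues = [0.25, 0.55]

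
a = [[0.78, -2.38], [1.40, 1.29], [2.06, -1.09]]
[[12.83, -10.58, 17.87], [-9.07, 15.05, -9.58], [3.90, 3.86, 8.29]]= a@[[-1.16, 5.11, 0.06],[-5.77, 6.12, -7.49]]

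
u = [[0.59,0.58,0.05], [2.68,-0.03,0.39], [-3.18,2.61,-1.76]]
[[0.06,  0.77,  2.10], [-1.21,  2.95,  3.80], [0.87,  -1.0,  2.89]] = u@[[-0.70, 1.35, 1.68], [0.66, 0.11, 2.05], [1.75, -1.71, -1.64]]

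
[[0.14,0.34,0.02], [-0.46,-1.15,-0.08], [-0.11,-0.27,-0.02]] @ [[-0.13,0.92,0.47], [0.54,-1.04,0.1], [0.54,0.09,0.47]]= [[0.18, -0.22, 0.11], [-0.60, 0.77, -0.37], [-0.14, 0.18, -0.09]]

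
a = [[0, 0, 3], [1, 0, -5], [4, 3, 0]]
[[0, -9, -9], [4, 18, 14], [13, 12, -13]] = a @ [[4, 3, -1], [-1, 0, -3], [0, -3, -3]]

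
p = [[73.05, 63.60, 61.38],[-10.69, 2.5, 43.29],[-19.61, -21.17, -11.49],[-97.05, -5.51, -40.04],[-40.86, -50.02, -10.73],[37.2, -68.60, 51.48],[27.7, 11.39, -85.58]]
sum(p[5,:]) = 20.080000000000005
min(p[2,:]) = -21.17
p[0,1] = 63.6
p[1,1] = 2.5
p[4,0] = -40.86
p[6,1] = 11.39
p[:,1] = [63.6, 2.5, -21.17, -5.51, -50.02, -68.6, 11.39]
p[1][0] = -10.69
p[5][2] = 51.48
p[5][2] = 51.48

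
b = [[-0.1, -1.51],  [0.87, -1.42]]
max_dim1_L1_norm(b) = 2.29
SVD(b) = [[0.66, 0.75], [0.75, -0.66]] @ diag([2.1454692520131817, 0.6784995863418022]) @ [[0.27, -0.96], [-0.96, -0.27]]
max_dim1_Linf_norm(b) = 1.51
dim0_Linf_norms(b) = [0.87, 1.51]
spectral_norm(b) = 2.15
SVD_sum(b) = [[0.39,-1.37], [0.44,-1.54]] + [[-0.49, -0.14], [0.43, 0.12]]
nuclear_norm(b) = 2.82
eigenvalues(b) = [(-0.76+0.94j), (-0.76-0.94j)]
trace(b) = -1.52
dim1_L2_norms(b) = [1.51, 1.67]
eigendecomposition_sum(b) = [[-0.05+0.74j, -0.75-0.61j], [0.43+0.35j, -0.71+0.20j]] + [[-0.05-0.74j, -0.76+0.61j],[0.44-0.35j, -0.71-0.20j]]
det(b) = 1.46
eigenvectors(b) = [[(0.8+0j), (0.8-0j)], [0.35-0.49j, 0.35+0.49j]]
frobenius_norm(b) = 2.25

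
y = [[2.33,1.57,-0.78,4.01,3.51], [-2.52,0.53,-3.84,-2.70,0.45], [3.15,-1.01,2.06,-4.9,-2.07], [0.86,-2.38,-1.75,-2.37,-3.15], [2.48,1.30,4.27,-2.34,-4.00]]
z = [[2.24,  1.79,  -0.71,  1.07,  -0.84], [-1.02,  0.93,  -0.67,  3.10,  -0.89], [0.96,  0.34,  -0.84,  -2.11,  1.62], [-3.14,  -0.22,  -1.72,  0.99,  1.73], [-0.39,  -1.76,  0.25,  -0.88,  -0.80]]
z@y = [[-2.69, 1.54, -15.54, 7.06, 10.13], [-6.37, -8.97, -13.38, -8.58, -7.98], [0.94, 9.66, 6.83, 8.26, 5.43], [-7.04, -3.42, 5.41, -9.96, -17.6], [1.57, -0.74, 5.7, 5.92, 3.29]]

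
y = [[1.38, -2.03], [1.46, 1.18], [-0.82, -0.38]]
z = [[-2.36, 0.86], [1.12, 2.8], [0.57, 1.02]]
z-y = [[-3.74, 2.89], [-0.34, 1.62], [1.39, 1.4]]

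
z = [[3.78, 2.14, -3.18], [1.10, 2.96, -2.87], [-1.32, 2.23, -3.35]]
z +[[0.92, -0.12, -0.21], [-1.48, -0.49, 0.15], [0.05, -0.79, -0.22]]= [[4.70, 2.02, -3.39], [-0.38, 2.47, -2.72], [-1.27, 1.44, -3.57]]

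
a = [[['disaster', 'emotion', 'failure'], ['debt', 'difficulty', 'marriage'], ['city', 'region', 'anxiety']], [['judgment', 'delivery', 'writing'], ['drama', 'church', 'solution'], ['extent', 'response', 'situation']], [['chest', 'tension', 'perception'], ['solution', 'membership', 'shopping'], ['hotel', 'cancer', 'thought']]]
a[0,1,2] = 'marriage'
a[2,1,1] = 'membership'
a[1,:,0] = ['judgment', 'drama', 'extent']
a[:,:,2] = [['failure', 'marriage', 'anxiety'], ['writing', 'solution', 'situation'], ['perception', 'shopping', 'thought']]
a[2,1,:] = ['solution', 'membership', 'shopping']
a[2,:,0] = ['chest', 'solution', 'hotel']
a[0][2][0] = 'city'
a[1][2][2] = 'situation'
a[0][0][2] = 'failure'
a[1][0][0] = 'judgment'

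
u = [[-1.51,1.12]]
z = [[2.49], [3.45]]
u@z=[[0.1]]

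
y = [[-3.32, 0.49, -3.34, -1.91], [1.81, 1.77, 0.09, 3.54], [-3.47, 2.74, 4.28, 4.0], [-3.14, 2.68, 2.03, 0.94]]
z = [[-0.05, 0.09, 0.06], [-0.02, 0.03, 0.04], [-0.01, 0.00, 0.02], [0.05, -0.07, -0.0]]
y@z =[[0.09, -0.15, -0.25],[0.05, -0.03, 0.18],[0.28, -0.51, -0.01],[0.13, -0.27, -0.04]]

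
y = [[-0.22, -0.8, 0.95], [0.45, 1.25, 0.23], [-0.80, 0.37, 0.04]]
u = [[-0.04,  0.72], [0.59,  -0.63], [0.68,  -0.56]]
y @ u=[[0.18, -0.19], [0.88, -0.59], [0.28, -0.83]]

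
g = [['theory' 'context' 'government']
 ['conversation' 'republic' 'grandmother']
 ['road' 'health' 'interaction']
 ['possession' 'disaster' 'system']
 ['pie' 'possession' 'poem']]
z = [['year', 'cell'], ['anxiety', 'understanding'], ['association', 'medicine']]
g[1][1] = 'republic'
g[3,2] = 'system'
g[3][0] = 'possession'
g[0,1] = 'context'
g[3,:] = ['possession', 'disaster', 'system']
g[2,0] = 'road'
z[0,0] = 'year'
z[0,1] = 'cell'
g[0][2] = 'government'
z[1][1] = 'understanding'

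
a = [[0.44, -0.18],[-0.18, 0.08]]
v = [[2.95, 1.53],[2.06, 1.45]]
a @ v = [[0.93, 0.41], [-0.37, -0.16]]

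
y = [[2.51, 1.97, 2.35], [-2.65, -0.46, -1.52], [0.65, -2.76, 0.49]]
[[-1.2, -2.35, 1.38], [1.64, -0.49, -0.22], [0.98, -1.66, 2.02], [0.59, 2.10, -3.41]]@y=[[4.11,-5.09,1.43],[5.27,4.06,4.49],[8.17,-2.88,5.82],[-6.30,9.61,-3.48]]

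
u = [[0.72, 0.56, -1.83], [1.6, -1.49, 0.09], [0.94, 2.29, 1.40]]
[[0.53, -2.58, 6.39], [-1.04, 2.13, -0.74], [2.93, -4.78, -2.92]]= u @[[0.32, -0.67, 0.26], [1.05, -2.12, 0.58], [0.16, 0.5, -3.21]]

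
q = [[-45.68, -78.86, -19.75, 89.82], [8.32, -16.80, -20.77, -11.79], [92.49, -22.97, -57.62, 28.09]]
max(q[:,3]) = 89.82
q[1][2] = -20.77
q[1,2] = -20.77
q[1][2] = -20.77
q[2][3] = 28.09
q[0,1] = -78.86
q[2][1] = -22.97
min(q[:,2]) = -57.62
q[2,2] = -57.62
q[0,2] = -19.75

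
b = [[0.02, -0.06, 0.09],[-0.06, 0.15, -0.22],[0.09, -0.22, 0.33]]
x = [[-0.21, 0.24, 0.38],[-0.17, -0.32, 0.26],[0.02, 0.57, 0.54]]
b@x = [[0.01, 0.08, 0.04], [-0.02, -0.19, -0.10], [0.03, 0.28, 0.16]]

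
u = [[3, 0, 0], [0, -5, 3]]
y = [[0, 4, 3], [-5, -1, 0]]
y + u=[[3, 4, 3], [-5, -6, 3]]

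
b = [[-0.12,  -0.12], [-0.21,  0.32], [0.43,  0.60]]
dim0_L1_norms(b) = [0.76, 1.04]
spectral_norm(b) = 0.77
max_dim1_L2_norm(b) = 0.74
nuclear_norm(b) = 1.12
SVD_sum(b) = [[-0.08, -0.14], [0.09, 0.15], [0.37, 0.64]] + [[-0.04, 0.02], [-0.30, 0.17], [0.06, -0.04]]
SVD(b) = [[0.21, 0.12],[-0.22, 0.97],[-0.95, -0.2]] @ diag([0.7721161845864005, 0.35218829835719906]) @ [[-0.5, -0.86], [-0.86, 0.50]]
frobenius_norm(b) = 0.85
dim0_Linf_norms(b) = [0.43, 0.6]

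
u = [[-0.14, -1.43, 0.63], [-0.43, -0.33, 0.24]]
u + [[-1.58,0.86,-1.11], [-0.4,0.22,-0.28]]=[[-1.72, -0.57, -0.48], [-0.83, -0.11, -0.04]]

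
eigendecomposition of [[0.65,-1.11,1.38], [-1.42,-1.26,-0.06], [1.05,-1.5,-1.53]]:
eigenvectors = [[0.82+0.00j, -0.28-0.30j, (-0.28+0.3j)], [(-0.38+0j), 0.03-0.55j, (0.03+0.55j)], [0.42+0.00j, 0.72+0.00j, (0.72-0j)]]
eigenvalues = [(1.87+0j), (-2.01+0.7j), (-2.01-0.7j)]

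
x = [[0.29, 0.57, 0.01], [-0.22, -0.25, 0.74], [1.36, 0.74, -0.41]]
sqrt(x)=[[1.34,0.46,-0.52], [-1.44,0.22,1.26], [1.60,0.29,-0.23]]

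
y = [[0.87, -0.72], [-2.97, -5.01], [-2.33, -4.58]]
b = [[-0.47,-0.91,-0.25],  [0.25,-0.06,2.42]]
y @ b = [[-0.59, -0.75, -1.96], [0.14, 3.0, -11.38], [-0.05, 2.4, -10.50]]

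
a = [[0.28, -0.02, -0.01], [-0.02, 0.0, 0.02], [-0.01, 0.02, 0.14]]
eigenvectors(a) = [[0.99,-0.06,0.09], [-0.08,-0.99,0.13], [-0.08,0.13,0.99]]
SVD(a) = [[-0.99, -0.09, -0.06],[0.08, -0.13, -0.99],[0.08, -0.99, 0.13]] @ diag([0.2823416243961497, 0.1416587592217756, 0.00400038361792522]) @ [[-0.99,  0.08,  0.08],[-0.09,  -0.13,  -0.99],[0.06,  0.99,  -0.13]]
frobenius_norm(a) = 0.32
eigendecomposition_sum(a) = [[0.28, -0.02, -0.02], [-0.02, 0.0, 0.00], [-0.02, 0.00, 0.0]] + [[-0.0, -0.0, 0.0],[-0.00, -0.0, 0.00],[0.0, 0.00, -0.00]] + [[0.00, 0.00, 0.01], [0.0, 0.00, 0.02], [0.01, 0.02, 0.14]]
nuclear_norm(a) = 0.43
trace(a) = 0.42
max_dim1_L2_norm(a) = 0.28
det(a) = -0.00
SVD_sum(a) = [[0.28, -0.02, -0.02], [-0.02, 0.00, 0.0], [-0.02, 0.00, 0.0]] + [[0.00, 0.00, 0.01],[0.0, 0.0, 0.02],[0.01, 0.02, 0.14]] + [[-0.00, -0.0, 0.00], [-0.00, -0.00, 0.00], [0.00, 0.0, -0.0]]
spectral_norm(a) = 0.28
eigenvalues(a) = [0.28, -0.0, 0.14]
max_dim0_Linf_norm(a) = 0.28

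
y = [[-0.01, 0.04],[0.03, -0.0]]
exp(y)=[[0.99,0.04], [0.03,1.00]]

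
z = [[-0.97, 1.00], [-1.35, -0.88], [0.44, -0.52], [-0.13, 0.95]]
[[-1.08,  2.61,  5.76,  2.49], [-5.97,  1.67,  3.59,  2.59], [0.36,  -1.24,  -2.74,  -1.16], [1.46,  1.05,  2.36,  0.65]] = z@ [[3.14, -1.8, -3.93, -2.17], [1.97, 0.86, 1.95, 0.39]]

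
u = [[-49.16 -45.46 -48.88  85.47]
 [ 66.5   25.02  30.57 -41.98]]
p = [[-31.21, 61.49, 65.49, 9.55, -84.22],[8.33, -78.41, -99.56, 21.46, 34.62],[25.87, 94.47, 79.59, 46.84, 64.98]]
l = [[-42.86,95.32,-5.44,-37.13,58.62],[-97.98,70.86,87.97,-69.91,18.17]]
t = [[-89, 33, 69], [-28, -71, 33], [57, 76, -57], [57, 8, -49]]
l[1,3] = -69.91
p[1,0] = 8.33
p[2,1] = 94.47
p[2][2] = 79.59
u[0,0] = -49.16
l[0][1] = 95.32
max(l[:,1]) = 95.32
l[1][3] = -69.91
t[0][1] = 33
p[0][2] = 65.49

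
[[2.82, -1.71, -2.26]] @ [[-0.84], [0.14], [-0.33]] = [[-1.86]]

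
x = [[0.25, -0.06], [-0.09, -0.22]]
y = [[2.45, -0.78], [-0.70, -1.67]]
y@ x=[[0.68,  0.02], [-0.02,  0.41]]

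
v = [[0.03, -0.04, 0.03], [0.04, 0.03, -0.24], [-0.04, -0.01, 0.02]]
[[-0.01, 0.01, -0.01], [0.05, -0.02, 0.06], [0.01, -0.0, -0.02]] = v @ [[-0.29, 0.14, 0.37], [-0.03, -0.03, 0.3], [-0.24, 0.11, -0.15]]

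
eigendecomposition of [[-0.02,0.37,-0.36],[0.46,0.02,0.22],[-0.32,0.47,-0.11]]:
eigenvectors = [[(0.57+0j), 0.20+0.22j, 0.20-0.22j],[-0.51+0.00j, (0.71+0j), (0.71-0j)],[(0.64+0j), (0.58-0.25j), (0.58+0.25j)]]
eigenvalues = [(-0.76+0j), (0.33+0.07j), (0.33-0.07j)]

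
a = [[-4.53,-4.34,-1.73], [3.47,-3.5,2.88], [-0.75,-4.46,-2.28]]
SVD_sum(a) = [[-3.37, -4.89, -2.27], [0.09, 0.13, 0.06], [-2.46, -3.57, -1.65]] + [[-0.56, 0.56, -0.37], [3.67, -3.63, 2.38], [0.91, -0.90, 0.59]] + [[-0.59, -0.01, 0.90], [-0.29, -0.00, 0.44], [0.80, 0.01, -1.22]]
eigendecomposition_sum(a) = [[(-1.85+0.99j), (-1.97-2.45j), (-1.34+0.96j)], [(1.7+1.52j), (-1.77+2.92j), 1.48+1.01j], [(-0.9+1.52j), -2.48-0.90j, (-0.55+1.28j)]] + [[(-1.85-0.99j), -1.97+2.45j, (-1.34-0.96j)], [(1.7-1.52j), (-1.77-2.92j), 1.48-1.01j], [(-0.9-1.52j), (-2.48+0.9j), (-0.55-1.28j)]] + [[-0.84+0.00j,  (-0.41+0j),  0.95+0.00j], [0.07-0.00j,  (0.04-0j),  (-0.08-0j)], [1.05-0.00j,  (0.51-0j),  -1.19-0.00j]]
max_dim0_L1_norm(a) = 12.3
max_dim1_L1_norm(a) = 10.6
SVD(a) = [[-0.81, 0.15, -0.57], [0.02, -0.96, -0.28], [-0.59, -0.24, 0.77]] @ diag([7.873246543218109, 5.919014630769035, 1.8879763426606384]) @ [[0.53, 0.77, 0.36], [-0.65, 0.64, -0.42], [0.55, 0.01, -0.84]]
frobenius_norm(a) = 10.03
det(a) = -87.98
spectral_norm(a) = 7.87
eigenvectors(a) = [[(-0.2+0.55j), -0.20-0.55j, 0.62+0.00j], [0.64+0.00j, (0.64-0j), -0.05+0.00j], [0.10+0.49j, (0.1-0.49j), (-0.78+0j)]]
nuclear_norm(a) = 15.68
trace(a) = -10.31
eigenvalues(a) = [(-4.16+5.19j), (-4.16-5.19j), (-1.99+0j)]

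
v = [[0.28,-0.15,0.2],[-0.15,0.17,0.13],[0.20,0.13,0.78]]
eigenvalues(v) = [0.0, 0.37, 0.86]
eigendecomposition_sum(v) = [[0.0,0.00,-0.0], [0.00,0.00,-0.00], [-0.0,-0.00,0.0]] + [[0.20, -0.18, -0.04], [-0.18, 0.16, 0.04], [-0.04, 0.04, 0.01]] + [[0.08, 0.03, 0.24], [0.03, 0.01, 0.09], [0.24, 0.09, 0.77]]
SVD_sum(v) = [[0.08, 0.03, 0.24],[0.03, 0.01, 0.09],[0.24, 0.09, 0.77]] + [[0.2, -0.18, -0.04],  [-0.18, 0.16, 0.04],  [-0.04, 0.04, 0.01]] + [[0.00, 0.0, -0.0], [0.00, 0.0, -0.0], [-0.00, -0.00, 0.00]]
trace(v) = 1.23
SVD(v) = [[-0.30, 0.74, -0.6], [-0.11, -0.65, -0.75], [-0.95, -0.15, 0.28]] @ diag([0.8585395924430139, 0.370687429937114, 0.0007729776198722844]) @ [[-0.30, -0.11, -0.95],[0.74, -0.65, -0.15],[-0.6, -0.75, 0.28]]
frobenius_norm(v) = 0.94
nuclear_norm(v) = 1.23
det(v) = 0.00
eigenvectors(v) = [[0.60, 0.74, 0.30], [0.75, -0.65, 0.11], [-0.28, -0.15, 0.95]]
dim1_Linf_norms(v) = [0.28, 0.17, 0.78]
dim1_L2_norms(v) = [0.38, 0.26, 0.82]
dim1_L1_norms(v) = [0.63, 0.45, 1.11]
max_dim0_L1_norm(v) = 1.11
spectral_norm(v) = 0.86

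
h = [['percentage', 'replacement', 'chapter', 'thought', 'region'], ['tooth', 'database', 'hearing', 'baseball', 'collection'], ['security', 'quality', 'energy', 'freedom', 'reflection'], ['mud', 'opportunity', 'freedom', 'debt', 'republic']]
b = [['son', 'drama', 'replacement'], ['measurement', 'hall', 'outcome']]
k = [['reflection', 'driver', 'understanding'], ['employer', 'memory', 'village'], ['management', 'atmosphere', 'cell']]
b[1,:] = ['measurement', 'hall', 'outcome']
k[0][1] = 'driver'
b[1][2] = 'outcome'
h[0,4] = 'region'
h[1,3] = 'baseball'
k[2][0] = 'management'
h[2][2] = 'energy'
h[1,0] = 'tooth'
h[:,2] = ['chapter', 'hearing', 'energy', 'freedom']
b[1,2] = 'outcome'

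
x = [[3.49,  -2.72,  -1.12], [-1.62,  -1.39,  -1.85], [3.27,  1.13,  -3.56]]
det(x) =53.667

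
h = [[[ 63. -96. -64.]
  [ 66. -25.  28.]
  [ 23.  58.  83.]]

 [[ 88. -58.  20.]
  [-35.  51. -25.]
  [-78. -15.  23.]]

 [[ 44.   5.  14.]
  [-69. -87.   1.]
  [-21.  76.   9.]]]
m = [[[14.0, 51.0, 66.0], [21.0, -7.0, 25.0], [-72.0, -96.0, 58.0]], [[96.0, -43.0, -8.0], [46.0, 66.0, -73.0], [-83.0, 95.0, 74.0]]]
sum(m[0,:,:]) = 60.0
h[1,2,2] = 23.0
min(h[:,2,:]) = -78.0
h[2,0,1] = 5.0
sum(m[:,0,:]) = 176.0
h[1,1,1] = 51.0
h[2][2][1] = 76.0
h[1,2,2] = 23.0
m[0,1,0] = 21.0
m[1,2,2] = 74.0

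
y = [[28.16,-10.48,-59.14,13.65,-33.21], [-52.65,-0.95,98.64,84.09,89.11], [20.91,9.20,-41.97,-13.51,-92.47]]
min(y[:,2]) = -59.14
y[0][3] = 13.65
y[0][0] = 28.16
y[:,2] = [-59.14, 98.64, -41.97]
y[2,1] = 9.2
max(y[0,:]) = 28.16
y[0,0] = 28.16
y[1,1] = -0.95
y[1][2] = 98.64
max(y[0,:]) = 28.16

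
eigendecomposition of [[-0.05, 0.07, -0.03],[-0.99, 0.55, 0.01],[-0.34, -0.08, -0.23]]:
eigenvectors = [[-0.18, -0.31, 0.1], [-0.96, -0.85, 0.11], [0.23, 0.42, 0.99]]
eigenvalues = [0.36, 0.18, -0.27]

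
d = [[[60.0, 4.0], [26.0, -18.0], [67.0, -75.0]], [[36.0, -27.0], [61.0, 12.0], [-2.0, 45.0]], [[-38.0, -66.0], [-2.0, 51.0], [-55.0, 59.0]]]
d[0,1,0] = 26.0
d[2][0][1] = -66.0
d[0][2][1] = -75.0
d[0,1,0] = 26.0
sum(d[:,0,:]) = -31.0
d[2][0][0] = -38.0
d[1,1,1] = 12.0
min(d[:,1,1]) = -18.0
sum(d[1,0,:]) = 9.0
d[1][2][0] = -2.0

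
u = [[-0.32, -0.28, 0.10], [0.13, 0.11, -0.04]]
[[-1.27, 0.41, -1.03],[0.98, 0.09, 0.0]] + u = [[-1.59, 0.13, -0.93], [1.11, 0.2, -0.04]]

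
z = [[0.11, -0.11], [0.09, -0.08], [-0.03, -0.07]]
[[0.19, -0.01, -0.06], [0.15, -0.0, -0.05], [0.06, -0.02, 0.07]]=z@[[0.67, 0.14, -1.10], [-1.08, 0.22, -0.59]]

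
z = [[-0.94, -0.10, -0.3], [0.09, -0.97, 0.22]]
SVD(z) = [[-0.66, 0.75], [0.75, 0.66]] @ diag([1.0220285212501101, 0.9677074463655393]) @ [[0.67, -0.65, 0.36],[-0.67, -0.74, -0.08]]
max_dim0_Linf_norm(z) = 0.97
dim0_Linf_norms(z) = [0.94, 0.97, 0.3]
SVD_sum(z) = [[-0.45, 0.44, -0.24], [0.52, -0.50, 0.27]] + [[-0.49, -0.54, -0.06], [-0.43, -0.47, -0.05]]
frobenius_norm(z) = 1.41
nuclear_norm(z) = 1.99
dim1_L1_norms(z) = [1.34, 1.28]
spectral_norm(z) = 1.02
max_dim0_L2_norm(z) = 0.98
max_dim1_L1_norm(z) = 1.34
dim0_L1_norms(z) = [1.03, 1.07, 0.52]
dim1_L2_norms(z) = [0.99, 1.0]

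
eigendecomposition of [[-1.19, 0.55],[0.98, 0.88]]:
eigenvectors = [[-0.92, -0.23], [0.39, -0.97]]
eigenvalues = [-1.42, 1.11]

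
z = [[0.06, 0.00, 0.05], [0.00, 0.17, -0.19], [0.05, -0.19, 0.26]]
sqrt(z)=[[0.22, 0.05, 0.1], [0.05, 0.31, -0.26], [0.10, -0.26, 0.43]]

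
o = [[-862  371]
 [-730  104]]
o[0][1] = 371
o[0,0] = -862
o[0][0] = -862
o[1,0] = -730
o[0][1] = 371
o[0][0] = -862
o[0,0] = -862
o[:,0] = [-862, -730]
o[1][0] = -730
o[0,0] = -862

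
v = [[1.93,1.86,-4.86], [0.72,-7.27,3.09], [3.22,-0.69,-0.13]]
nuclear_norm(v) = 15.62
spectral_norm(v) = 8.86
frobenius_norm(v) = 10.23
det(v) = -86.74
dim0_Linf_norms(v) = [3.22, 7.27, 4.86]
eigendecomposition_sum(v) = [[0.93+1.64j, 0.48+0.15j, (-2.24+0.35j)], [(0.61-0.26j), (0.07-0.16j), (0.03+0.8j)], [1.65-0.35j, (0.25-0.37j), -0.31+2.00j]] + [[0.93-1.64j, (0.48-0.15j), -2.24-0.35j], [0.61+0.26j, 0.07+0.16j, 0.03-0.80j], [1.65+0.35j, (0.25+0.37j), -0.31-2.00j]] + [[0.06+0.00j, (0.91+0j), -0.37-0.00j], [(-0.51-0j), (-7.41-0j), 3.04+0.00j], [-0.08-0.00j, -1.19-0.00j, (0.49+0j)]]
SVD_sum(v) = [[0.08, 3.56, -2.48], [-0.14, -6.33, 4.41], [-0.01, -0.36, 0.25]] + [[2.53, -1.24, -1.70], [1.30, -0.64, -0.87], [2.16, -1.05, -1.45]] + [[-0.68,-0.46,-0.68],[-0.44,-0.30,-0.44],[1.07,0.72,1.07]]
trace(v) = -5.47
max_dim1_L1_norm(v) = 11.08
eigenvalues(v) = [(0.7+3.49j), (0.7-3.49j), (-6.86+0j)]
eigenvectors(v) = [[0.72+0.00j,(0.72-0j),(0.12+0j)], [(0.03-0.25j),(0.03+0.25j),(-0.98+0j)], [0.20-0.61j,0.20+0.61j,-0.16+0.00j]]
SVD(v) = [[0.49, -0.71, 0.51], [-0.87, -0.36, 0.33], [-0.05, -0.6, -0.8]] @ diag([8.863691266378705, 4.645784683889017, 2.10631474506164]) @ [[0.02,0.82,-0.57],[-0.77,0.38,0.52],[-0.64,-0.43,-0.64]]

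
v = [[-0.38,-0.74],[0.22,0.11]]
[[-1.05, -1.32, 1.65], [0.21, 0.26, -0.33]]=v@ [[0.32, 0.40, -0.50], [1.26, 1.58, -1.97]]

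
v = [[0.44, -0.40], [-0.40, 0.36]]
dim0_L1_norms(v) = [0.84, 0.76]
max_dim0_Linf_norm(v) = 0.44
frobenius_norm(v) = 0.80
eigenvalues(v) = [0.8, -0.0]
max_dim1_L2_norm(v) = 0.59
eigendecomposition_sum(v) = [[0.44, -0.40], [-0.40, 0.36]] + [[-0.0, -0.0], [-0.00, -0.0]]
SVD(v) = [[-0.74, 0.67], [0.67, 0.74]] @ diag([0.8019950248448355, 0.001995024844835633]) @ [[-0.74, 0.67], [-0.67, -0.74]]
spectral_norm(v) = 0.80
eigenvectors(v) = [[0.74, 0.67], [-0.67, 0.74]]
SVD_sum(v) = [[0.44, -0.4],[-0.40, 0.36]] + [[-0.00, -0.00], [-0.0, -0.0]]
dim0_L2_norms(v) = [0.59, 0.54]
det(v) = -0.00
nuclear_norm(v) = 0.80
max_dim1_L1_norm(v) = 0.84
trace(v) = 0.80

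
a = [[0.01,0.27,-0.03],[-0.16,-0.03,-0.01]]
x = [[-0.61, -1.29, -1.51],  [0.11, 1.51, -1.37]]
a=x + [[0.62, 1.56, 1.48], [-0.27, -1.54, 1.36]]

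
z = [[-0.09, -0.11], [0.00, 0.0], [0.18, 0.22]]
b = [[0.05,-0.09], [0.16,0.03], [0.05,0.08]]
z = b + [[-0.14, -0.02], [-0.16, -0.03], [0.13, 0.14]]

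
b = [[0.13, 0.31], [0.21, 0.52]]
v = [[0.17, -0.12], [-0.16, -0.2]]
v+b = [[0.30, 0.19], [0.05, 0.32]]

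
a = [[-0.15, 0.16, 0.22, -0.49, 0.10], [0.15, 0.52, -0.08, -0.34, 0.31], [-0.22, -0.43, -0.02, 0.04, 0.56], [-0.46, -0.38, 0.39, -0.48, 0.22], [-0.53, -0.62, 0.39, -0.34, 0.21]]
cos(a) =[[0.92, -0.04, 0.1, -0.11, -0.03], [-0.03, 0.87, 0.01, 0.09, -0.06], [0.16, 0.29, 0.89, -0.02, 0.02], [-0.01, 0.19, 0.08, 0.75, 0.00], [0.03, 0.28, 0.06, -0.27, 1.03]]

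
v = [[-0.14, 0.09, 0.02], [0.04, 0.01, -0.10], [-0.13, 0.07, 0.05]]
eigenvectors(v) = [[0.78,0.56,0.48], [0.24,0.74,0.88], [0.57,0.36,0.05]]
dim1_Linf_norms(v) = [0.14, 0.1, 0.13]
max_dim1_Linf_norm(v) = 0.14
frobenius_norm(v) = 0.25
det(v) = 0.00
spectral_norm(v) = 0.23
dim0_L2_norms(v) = [0.2, 0.11, 0.11]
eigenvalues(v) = [-0.1, -0.01, 0.03]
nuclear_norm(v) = 0.33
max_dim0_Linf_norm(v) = 0.14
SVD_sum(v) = [[-0.14, 0.08, 0.05], [0.05, -0.03, -0.02], [-0.13, 0.07, 0.05]] + [[-0.00, 0.01, -0.03], [-0.01, 0.04, -0.08], [0.0, -0.00, 0.0]] + [[0.0, 0.00, 0.0], [-0.00, -0.0, -0.0], [-0.0, -0.0, -0.0]]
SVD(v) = [[-0.70, -0.36, -0.62], [0.26, -0.93, 0.25], [-0.67, 0.02, 0.75]] @ diag([0.23405308256318633, 0.09653085712261747, 0.0009737380772688267]) @ [[0.83, -0.46, -0.31], [0.11, -0.42, 0.90], [-0.54, -0.79, -0.3]]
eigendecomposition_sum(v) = [[-0.2, 0.11, 0.1], [-0.06, 0.03, 0.03], [-0.15, 0.08, 0.07]] + [[0.02, -0.01, -0.03], [0.03, -0.01, -0.04], [0.01, -0.01, -0.02]] + [[0.04, -0.00, -0.05],  [0.07, -0.01, -0.1],  [0.00, -0.00, -0.01]]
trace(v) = -0.08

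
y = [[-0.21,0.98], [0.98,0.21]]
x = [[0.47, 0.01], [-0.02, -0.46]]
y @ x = [[-0.12, -0.45], [0.46, -0.09]]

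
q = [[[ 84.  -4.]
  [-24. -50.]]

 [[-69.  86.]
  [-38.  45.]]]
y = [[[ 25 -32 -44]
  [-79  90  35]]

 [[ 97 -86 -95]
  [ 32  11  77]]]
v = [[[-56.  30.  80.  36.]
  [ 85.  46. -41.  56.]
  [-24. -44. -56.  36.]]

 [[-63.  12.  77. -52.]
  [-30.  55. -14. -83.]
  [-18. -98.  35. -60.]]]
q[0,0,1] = -4.0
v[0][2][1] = -44.0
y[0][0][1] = -32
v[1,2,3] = -60.0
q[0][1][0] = -24.0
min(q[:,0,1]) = -4.0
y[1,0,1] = -86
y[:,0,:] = [[25, -32, -44], [97, -86, -95]]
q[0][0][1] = -4.0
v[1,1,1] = 55.0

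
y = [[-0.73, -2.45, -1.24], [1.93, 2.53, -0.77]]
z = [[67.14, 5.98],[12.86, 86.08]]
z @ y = [[-37.47, -149.36, -87.86], [156.75, 186.28, -82.23]]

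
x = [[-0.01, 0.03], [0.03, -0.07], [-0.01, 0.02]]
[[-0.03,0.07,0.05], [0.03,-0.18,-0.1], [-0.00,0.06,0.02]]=x @ [[-5.08, -2.79, 3.96],[-2.61, 1.38, 3.08]]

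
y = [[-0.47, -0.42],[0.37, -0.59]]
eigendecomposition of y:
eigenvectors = [[0.73+0.00j, (0.73-0j)], [(0.1-0.68j), (0.1+0.68j)]]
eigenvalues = [(-0.53+0.39j), (-0.53-0.39j)]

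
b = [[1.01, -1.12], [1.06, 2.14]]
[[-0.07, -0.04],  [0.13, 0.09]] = b @ [[0.00, 0.00], [0.06, 0.04]]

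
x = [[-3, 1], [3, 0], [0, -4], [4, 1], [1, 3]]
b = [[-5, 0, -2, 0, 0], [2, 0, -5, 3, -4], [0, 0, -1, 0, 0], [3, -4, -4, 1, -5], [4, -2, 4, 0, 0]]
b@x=[[15, 3], [2, 13], [0, 4], [-22, 5], [-18, -12]]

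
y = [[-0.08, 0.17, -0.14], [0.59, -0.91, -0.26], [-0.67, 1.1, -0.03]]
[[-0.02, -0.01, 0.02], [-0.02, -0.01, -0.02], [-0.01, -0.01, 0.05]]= y@[[-0.07, -0.04, -0.12],[-0.05, -0.03, -0.03],[0.10, 0.06, -0.10]]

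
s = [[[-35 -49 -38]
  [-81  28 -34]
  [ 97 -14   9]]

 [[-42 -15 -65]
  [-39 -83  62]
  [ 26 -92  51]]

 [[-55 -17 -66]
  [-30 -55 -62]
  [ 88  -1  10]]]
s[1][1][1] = -83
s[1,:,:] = [[-42, -15, -65], [-39, -83, 62], [26, -92, 51]]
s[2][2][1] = -1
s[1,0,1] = -15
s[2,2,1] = -1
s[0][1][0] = -81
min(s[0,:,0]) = -81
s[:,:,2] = [[-38, -34, 9], [-65, 62, 51], [-66, -62, 10]]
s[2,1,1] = -55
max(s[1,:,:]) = 62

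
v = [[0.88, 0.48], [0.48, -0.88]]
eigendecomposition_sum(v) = [[0.94, 0.24], [0.24, 0.06]] + [[-0.06, 0.24],[0.24, -0.94]]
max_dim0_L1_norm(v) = 1.36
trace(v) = 0.00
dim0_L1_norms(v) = [1.36, 1.36]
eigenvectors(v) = [[0.97, -0.25], [0.25, 0.97]]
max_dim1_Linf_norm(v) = 0.88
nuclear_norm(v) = 2.00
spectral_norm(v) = 1.00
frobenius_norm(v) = 1.42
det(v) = -1.00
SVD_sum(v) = [[0.88, 0.0], [0.48, 0.00]] + [[0.0, 0.48], [0.00, -0.88]]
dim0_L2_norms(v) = [1.0, 1.0]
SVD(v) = [[-0.88,  -0.48], [-0.48,  0.88]] @ diag([1.0023971268913334, 1.0023971268913334]) @ [[-1.00, -0.00], [-0.0, -1.0]]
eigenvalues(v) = [1.0, -1.0]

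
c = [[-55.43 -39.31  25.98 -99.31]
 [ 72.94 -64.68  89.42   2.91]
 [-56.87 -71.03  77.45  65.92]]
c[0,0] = -55.43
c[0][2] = 25.98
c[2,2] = 77.45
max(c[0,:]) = 25.98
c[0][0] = -55.43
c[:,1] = [-39.31, -64.68, -71.03]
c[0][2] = 25.98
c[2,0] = -56.87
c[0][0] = -55.43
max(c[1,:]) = 89.42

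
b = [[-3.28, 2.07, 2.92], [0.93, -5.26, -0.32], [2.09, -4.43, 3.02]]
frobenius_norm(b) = 9.24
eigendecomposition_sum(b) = [[0.34, -0.63, 1.45], [0.01, -0.01, 0.02], [0.83, -1.52, 3.52]] + [[-1.69, -2.61, 0.71], [-0.63, -0.98, 0.27], [0.13, 0.19, -0.05]] + [[-1.94, 5.31, 0.76],  [1.56, -4.27, -0.61],  [1.13, -3.10, -0.44]]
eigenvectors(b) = [[-0.38, -0.93, 0.71], [-0.01, -0.35, -0.57], [-0.92, 0.07, -0.41]]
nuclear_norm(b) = 14.29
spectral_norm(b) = 7.85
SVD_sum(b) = [[-1.22, 2.71, -0.25], [2.11, -4.66, 0.43], [2.11, -4.66, 0.43]] + [[-1.43, -0.33, 3.46], [0.07, 0.02, -0.17], [-0.9, -0.21, 2.18]] + [[-0.62, -0.31, -0.29], [-1.25, -0.62, -0.58], [0.89, 0.44, 0.41]]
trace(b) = -5.52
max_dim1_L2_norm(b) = 5.75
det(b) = 69.63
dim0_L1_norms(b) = [6.3, 11.76, 6.26]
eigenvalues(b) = [3.85, -2.72, -6.65]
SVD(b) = [[-0.38, 0.85, 0.38], [0.65, -0.04, 0.76], [0.65, 0.53, -0.54]] @ diag([7.846544390781735, 4.445934509319684, 1.995847554882895]) @ [[0.41,-0.91,0.08], [-0.38,-0.09,0.92], [-0.83,-0.41,-0.38]]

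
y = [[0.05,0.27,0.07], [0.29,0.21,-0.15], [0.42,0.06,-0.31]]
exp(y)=[[1.11, 0.31, 0.04],[0.3, 1.27, -0.14],[0.39, 0.12, 0.74]]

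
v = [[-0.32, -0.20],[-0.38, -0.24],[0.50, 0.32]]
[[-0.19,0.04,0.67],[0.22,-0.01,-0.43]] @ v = [[0.38,0.24],[-0.28,-0.18]]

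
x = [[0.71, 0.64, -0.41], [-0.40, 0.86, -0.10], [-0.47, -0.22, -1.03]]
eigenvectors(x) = [[(0.19+0j), 0.78+0.00j, 0.78-0.00j], [(0.09+0j), 0.03+0.59j, 0.03-0.59j], [0.98+0.00j, -0.20-0.02j, -0.20+0.02j]]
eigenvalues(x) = [(-1.14+0j), (0.84+0.49j), (0.84-0.49j)]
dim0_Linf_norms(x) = [0.71, 0.86, 1.03]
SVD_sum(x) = [[-0.1, 0.07, -0.26], [-0.15, 0.10, -0.39], [-0.36, 0.25, -0.95]] + [[0.42, 0.77, 0.04], [0.27, 0.49, 0.03], [-0.22, -0.41, -0.02]] + [[0.39, -0.20, -0.2], [-0.52, 0.26, 0.26], [0.11, -0.06, -0.06]]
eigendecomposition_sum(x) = [[(-0.05+0j), (-0.01-0j), -0.21+0.00j], [-0.02+0.00j, -0.00-0.00j, (-0.1+0j)], [(-0.28+0j), -0.03-0.00j, -1.08+0.00j]] + [[0.38+0.27j,(0.32-0.55j),(-0.1-0j)], [(-0.19+0.3j),(0.43+0.22j),-0.00-0.08j], [-0.09-0.08j,(-0.1+0.14j),0.03+0.00j]] + [[(0.38-0.27j), (0.32+0.55j), -0.10+0.00j], [(-0.19-0.3j), 0.43-0.22j, -0.00+0.08j], [-0.09+0.08j, -0.10-0.14j, 0.03-0.00j]]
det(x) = -1.08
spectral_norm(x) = 1.17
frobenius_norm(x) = 1.82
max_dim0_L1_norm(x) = 1.72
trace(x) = 0.54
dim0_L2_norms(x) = [0.94, 1.09, 1.11]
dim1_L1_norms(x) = [1.76, 1.36, 1.72]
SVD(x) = [[0.24, 0.77, -0.59], [0.37, 0.49, 0.79], [0.90, -0.41, -0.17]] @ diag([1.1653455281392626, 1.1427971782448083, 0.8109157844323457]) @ [[-0.34, 0.24, -0.91], [0.47, 0.88, 0.05], [-0.81, 0.41, 0.41]]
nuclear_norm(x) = 3.12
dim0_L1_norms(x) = [1.58, 1.72, 1.54]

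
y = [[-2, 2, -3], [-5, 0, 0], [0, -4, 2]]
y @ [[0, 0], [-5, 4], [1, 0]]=[[-13, 8], [0, 0], [22, -16]]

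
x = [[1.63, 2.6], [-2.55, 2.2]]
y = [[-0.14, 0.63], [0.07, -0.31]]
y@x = [[-1.83, 1.02], [0.9, -0.50]]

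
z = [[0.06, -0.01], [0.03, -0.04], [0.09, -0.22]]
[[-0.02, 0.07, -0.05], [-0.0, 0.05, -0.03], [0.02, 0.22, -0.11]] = z @ [[-0.46, 1.15, -0.79], [-0.30, -0.51, 0.18]]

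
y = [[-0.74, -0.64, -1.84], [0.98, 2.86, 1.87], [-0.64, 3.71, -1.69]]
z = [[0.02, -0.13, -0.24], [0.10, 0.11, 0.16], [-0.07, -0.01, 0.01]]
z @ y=[[0.01, -1.27, 0.13], [-0.07, 0.84, -0.25], [0.04, 0.05, 0.09]]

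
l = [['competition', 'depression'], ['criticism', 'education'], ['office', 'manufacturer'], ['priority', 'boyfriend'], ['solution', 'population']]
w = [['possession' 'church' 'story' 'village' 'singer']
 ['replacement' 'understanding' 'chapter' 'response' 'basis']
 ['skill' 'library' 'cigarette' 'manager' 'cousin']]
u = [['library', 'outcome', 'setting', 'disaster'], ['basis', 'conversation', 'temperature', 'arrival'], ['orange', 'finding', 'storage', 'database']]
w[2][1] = 'library'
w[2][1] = 'library'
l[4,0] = 'solution'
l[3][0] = 'priority'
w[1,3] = 'response'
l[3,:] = ['priority', 'boyfriend']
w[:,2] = ['story', 'chapter', 'cigarette']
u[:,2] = ['setting', 'temperature', 'storage']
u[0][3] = 'disaster'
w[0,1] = 'church'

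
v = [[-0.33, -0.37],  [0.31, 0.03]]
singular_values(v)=[0.55, 0.19]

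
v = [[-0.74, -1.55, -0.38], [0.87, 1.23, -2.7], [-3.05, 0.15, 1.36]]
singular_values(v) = [4.11, 2.05, 1.66]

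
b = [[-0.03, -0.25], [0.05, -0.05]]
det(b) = 0.01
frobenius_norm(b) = 0.26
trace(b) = -0.08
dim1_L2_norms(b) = [0.25, 0.07]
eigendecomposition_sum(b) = [[-0.02+0.06j, (-0.12-0.04j)], [0.02+0.01j, (-0.02+0.05j)]] + [[-0.02-0.06j, -0.12+0.04j], [(0.02-0.01j), (-0.02-0.05j)]]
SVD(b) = [[0.98, 0.18],  [0.18, -0.98]] @ diag([0.25574050317380914, 0.054742990751391336]) @ [[-0.08, -1.0], [-1.0, 0.08]]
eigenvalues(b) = [(-0.04+0.11j), (-0.04-0.11j)]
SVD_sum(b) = [[-0.02,-0.25], [-0.0,-0.05]] + [[-0.01, 0.0], [0.05, -0.0]]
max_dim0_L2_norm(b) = 0.25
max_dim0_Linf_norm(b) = 0.25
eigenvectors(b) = [[0.91+0.00j, 0.91-0.00j], [(0.04-0.41j), (0.04+0.41j)]]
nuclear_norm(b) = 0.31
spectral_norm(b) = 0.26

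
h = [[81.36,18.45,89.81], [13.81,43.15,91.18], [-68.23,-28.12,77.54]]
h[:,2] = [89.81, 91.18, 77.54]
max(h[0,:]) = 89.81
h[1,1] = 43.15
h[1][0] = 13.81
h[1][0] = 13.81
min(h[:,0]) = -68.23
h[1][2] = 91.18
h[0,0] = 81.36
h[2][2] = 77.54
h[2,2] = 77.54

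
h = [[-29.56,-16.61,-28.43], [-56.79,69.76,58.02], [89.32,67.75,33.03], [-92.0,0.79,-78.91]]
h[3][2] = -78.91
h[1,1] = 69.76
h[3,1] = 0.79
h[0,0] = -29.56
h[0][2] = -28.43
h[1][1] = 69.76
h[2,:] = [89.32, 67.75, 33.03]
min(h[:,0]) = -92.0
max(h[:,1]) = 69.76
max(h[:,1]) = 69.76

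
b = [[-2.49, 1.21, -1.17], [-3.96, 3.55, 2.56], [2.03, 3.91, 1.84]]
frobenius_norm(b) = 8.16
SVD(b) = [[-0.25, 0.45, 0.86], [-0.87, 0.28, -0.4], [-0.42, -0.85, 0.32]] @ diag([6.571332602424833, 4.543510971956479, 1.6850803767237892]) @ [[0.49,-0.77,-0.41], [-0.87,-0.39,-0.3], [0.07,0.51,-0.86]]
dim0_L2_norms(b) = [5.1, 5.42, 3.36]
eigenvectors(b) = [[(0.12-0.51j), (0.12+0.51j), (0.01+0j)], [0.51-0.15j, 0.51+0.15j, 0.72+0.00j], [(-0.66+0j), (-0.66-0j), 0.69+0.00j]]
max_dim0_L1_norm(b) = 8.67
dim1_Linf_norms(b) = [2.49, 3.96, 3.91]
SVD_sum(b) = [[-0.82, 1.28, 0.69],[-2.81, 4.39, 2.36],[-1.36, 2.12, 1.14]] + [[-1.77, -0.8, -0.62], [-1.1, -0.50, -0.38], [3.35, 1.52, 1.17]] + [[0.10, 0.73, -1.24], [-0.05, -0.34, 0.59], [0.04, 0.27, -0.46]]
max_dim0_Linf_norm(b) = 3.96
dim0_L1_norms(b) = [8.48, 8.67, 5.57]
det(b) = 50.31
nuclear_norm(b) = 12.80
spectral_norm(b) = 6.57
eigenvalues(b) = [(-1.53+2.47j), (-1.53-2.47j), (5.95+0j)]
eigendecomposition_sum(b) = [[-1.24+0.95j, (0.59+0.35j), -0.60-0.38j],[-1.45-0.59j, -0.00+0.68j, (0.02-0.71j)],[(1.52+1.23j), 0.25-0.82j, -0.28+0.84j]] + [[-1.24-0.95j, (0.59-0.35j), -0.60+0.38j], [-1.45+0.59j, (-0-0.68j), (0.02+0.71j)], [(1.52-1.23j), (0.25+0.82j), (-0.28-0.84j)]] + [[-0.01+0.00j, (0.04+0j), (0.03+0j)],  [(-1.06+0j), 3.56+0.00j, 2.52+0.00j],  [(-1.02+0j), 3.40+0.00j, (2.41+0j)]]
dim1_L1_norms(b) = [4.87, 10.07, 7.78]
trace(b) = 2.90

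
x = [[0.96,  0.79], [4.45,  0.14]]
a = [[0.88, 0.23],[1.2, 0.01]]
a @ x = [[1.87,0.73], [1.20,0.95]]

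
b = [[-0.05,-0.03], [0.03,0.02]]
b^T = [[-0.05, 0.03], [-0.03, 0.02]]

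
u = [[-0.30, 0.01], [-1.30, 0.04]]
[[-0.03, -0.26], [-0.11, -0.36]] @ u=[[0.35, -0.01], [0.5, -0.02]]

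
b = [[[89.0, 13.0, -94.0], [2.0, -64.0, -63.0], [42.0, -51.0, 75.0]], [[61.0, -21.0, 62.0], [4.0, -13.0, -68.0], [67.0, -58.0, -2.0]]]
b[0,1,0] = 2.0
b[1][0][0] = 61.0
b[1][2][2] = -2.0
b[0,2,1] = -51.0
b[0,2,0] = 42.0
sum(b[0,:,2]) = -82.0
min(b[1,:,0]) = 4.0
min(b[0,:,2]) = -94.0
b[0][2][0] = 42.0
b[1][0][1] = -21.0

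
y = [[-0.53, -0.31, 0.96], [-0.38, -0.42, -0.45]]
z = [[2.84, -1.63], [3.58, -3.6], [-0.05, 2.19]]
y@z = [[-2.66, 4.08], [-2.56, 1.15]]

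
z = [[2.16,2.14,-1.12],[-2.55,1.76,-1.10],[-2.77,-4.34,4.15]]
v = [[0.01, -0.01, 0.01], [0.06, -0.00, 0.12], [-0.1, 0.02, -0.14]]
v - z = [[-2.15, -2.15, 1.13], [2.61, -1.76, 1.22], [2.67, 4.36, -4.29]]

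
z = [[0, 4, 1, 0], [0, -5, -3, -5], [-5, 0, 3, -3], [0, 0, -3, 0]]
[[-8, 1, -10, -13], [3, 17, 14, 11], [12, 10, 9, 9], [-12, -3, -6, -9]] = z @ [[0, 1, 0, 0], [-3, 0, -3, -4], [4, 1, 2, 3], [0, -4, -1, 0]]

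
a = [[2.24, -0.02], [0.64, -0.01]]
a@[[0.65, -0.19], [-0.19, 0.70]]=[[1.46, -0.44], [0.42, -0.13]]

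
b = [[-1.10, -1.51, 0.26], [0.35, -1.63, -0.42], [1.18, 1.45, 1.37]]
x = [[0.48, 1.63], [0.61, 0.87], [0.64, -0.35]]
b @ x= [[-1.28, -3.2], [-1.1, -0.7], [2.33, 2.71]]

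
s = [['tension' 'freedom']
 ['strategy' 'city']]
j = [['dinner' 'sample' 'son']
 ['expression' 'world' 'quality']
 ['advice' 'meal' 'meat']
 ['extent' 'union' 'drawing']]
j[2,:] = ['advice', 'meal', 'meat']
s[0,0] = 'tension'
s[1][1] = 'city'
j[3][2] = 'drawing'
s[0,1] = 'freedom'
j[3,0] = 'extent'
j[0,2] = 'son'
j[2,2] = 'meat'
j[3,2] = 'drawing'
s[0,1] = 'freedom'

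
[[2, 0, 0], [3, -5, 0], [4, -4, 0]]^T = [[2, 3, 4], [0, -5, -4], [0, 0, 0]]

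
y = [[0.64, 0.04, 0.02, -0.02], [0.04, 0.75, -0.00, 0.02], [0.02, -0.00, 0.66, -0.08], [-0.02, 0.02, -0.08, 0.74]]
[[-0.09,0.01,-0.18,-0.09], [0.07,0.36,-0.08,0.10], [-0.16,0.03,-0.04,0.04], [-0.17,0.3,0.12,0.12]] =y@ [[-0.15,  -0.01,  -0.27,  -0.14],  [0.11,  0.47,  -0.09,  0.13],  [-0.27,  0.1,  -0.03,  0.09],  [-0.27,  0.41,  0.15,  0.16]]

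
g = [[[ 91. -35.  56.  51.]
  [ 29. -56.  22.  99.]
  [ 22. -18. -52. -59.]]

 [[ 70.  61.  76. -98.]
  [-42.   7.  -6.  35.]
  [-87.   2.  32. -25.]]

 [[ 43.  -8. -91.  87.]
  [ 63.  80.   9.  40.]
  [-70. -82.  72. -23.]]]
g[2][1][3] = 40.0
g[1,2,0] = -87.0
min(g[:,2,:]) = -87.0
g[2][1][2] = 9.0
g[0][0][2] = 56.0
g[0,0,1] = -35.0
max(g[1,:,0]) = 70.0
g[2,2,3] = -23.0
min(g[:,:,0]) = -87.0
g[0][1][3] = 99.0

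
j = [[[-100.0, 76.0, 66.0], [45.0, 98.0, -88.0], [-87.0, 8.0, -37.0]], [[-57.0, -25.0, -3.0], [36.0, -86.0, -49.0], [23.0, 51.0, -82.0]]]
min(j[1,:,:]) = -86.0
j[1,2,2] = -82.0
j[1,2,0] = 23.0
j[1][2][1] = 51.0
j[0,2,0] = -87.0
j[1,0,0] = -57.0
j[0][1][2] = -88.0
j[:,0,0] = [-100.0, -57.0]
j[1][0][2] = -3.0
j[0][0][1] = 76.0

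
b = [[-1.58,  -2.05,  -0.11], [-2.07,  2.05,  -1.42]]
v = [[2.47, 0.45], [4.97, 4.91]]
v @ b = [[-4.83,  -4.14,  -0.91], [-18.02,  -0.12,  -7.52]]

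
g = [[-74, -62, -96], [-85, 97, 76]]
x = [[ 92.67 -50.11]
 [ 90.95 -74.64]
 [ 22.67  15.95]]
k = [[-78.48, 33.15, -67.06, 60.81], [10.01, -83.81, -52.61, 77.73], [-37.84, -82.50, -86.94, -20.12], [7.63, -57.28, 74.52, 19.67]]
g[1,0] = -85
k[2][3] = -20.12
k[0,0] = -78.48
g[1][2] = 76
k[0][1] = 33.15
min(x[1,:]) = -74.64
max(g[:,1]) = 97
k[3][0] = 7.63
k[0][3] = 60.81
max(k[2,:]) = -20.12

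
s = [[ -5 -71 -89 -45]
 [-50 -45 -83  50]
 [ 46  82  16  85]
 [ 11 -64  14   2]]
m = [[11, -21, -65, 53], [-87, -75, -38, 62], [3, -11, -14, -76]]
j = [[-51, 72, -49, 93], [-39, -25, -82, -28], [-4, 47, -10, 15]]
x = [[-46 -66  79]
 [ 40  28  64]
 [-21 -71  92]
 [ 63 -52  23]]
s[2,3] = 85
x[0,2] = 79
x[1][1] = 28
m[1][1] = -75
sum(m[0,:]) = -22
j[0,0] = -51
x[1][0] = 40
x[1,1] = 28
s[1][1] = -45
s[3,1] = -64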